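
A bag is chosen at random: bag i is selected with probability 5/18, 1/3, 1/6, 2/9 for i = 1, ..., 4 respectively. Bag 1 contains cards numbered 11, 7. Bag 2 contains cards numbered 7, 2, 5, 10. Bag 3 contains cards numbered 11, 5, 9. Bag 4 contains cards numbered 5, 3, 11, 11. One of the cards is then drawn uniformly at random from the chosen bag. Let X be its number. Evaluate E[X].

E[X | bag 1] = (11+7)/2 = 9.
E[X | bag 2] = (7+2+5+10)/4 = 6.
E[X | bag 3] = (11+5+9)/3 = 25/3.
E[X | bag 4] = (5+3+11+11)/4 = 15/2.
By the law of total expectation,
E[X] = (5/18)·(9) + (1/3)·(6) + (1/6)·(25/3) + (2/9)·(15/2) = 68/9.

68/9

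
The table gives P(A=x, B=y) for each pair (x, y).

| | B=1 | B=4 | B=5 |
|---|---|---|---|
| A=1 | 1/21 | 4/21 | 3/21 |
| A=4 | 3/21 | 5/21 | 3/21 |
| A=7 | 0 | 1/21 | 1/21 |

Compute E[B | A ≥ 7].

9/2

P(A ≥ 7) = 2/21.
Σ B·P over the event = 4·(1/21) + 5·(1/21) = 3/7.
E[B | A ≥ 7] = (3/7) / (2/21) = 9/2.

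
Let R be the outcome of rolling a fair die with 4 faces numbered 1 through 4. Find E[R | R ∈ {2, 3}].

5/2

P(R ∈ {2, 3}) = 1/2.
Σ over the event: 2·1/4 + 3·1/4 = 5/4.
E[R | R ∈ {2, 3}] = (5/4) / (1/2) = 5/2.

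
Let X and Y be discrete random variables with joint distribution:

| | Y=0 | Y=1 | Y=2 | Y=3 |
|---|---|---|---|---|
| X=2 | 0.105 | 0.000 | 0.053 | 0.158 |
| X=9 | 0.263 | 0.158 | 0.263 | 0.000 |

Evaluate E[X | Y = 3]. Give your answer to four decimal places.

2.0000

P(Y = 3) = 0.158.
Σ X·P over the event = 2·(0.158) = 0.316.
E[X | Y = 3] = (0.316) / (0.158) = 2.0000.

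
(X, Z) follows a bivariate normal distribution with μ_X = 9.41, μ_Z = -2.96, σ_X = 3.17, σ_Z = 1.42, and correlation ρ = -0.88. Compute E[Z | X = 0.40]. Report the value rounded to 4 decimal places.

0.5917

For a bivariate normal, E[Z | X=x] = μ_Z + ρ·(σ_Z/σ_X)·(x − μ_X).
E[Z | X=0.40] = -2.96 + (-0.88)·(1.42/3.17)·(0.40 − (9.41)) = -2.96 + (-0.3942)·(-9.01) = 0.5917.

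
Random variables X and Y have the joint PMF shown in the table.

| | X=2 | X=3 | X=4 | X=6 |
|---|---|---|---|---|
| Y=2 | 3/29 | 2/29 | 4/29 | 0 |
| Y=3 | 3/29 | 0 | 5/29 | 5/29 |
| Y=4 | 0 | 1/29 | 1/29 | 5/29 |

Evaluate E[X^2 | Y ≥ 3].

477/20

P(Y ≥ 3) = 20/29.
Σ X^2·P over the event = 4·(3/29) + 9·(1/29) + 16·(5/29) + 16·(1/29) + 36·(5/29) + 36·(5/29) = 477/29.
E[X^2 | Y ≥ 3] = (477/29) / (20/29) = 477/20.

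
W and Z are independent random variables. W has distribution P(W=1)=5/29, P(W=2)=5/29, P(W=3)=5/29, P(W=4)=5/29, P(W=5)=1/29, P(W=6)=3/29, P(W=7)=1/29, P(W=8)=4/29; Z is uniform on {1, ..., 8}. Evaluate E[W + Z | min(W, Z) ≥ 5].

241/18

P(min(W, Z) ≥ 5) = 9/58.
Summing (W+Z)·P(x,y) over outcomes with min(W, Z) ≥ 5 gives 241/116.
E[W + Z | min(W, Z) ≥ 5] = (241/116) / (9/58) = 241/18.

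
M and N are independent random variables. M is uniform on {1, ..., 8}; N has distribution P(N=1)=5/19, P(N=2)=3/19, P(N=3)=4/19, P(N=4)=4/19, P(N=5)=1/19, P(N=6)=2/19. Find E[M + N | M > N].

P(M > N) = 12/19.
Summing (M+N)·P(x,y) over outcomes with M > N gives 783/152.
E[M + N | M > N] = (783/152) / (12/19) = 261/32.

261/32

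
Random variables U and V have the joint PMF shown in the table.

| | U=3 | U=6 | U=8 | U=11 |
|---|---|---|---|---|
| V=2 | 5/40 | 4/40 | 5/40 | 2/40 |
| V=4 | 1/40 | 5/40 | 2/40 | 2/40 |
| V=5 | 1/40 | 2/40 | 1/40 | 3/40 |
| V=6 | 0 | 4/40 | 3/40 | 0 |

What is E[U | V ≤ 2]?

P(V ≤ 2) = 2/5.
Summing U·P(U=x,V=y) over the conditioning event gives 101/40.
E[U | V ≤ 2] = (101/40) / (2/5) = 101/16.

101/16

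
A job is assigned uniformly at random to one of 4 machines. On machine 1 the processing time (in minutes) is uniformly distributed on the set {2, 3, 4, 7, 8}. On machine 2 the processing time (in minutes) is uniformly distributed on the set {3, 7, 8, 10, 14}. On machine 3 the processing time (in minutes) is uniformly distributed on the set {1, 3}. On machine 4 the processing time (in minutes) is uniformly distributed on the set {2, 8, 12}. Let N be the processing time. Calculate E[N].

169/30

E[N | machine 1] = (2+3+4+7+8)/5 = 24/5.
E[N | machine 2] = (3+7+8+10+14)/5 = 42/5.
E[N | machine 3] = (1+3)/2 = 2.
E[N | machine 4] = (2+8+12)/3 = 22/3.
By the law of total expectation,
E[N] = (1/4)·(24/5) + (1/4)·(42/5) + (1/4)·(2) + (1/4)·(22/3) = 169/30.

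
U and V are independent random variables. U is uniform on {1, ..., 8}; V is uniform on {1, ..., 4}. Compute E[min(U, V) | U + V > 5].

57/22

P(U + V > 5) = 11/16.
Summing min(U,V)·P(x,y) over outcomes with U + V > 5 gives 57/32.
E[min(U, V) | U + V > 5] = (57/32) / (11/16) = 57/22.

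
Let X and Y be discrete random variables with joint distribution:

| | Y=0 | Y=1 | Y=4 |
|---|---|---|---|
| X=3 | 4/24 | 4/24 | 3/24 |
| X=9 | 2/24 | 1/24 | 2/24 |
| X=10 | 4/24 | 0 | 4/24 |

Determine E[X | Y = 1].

21/5

P(Y = 1) = 5/24.
Σ X·P over the event = 3·(4/24) + 9·(1/24) = 7/8.
E[X | Y = 1] = (7/8) / (5/24) = 21/5.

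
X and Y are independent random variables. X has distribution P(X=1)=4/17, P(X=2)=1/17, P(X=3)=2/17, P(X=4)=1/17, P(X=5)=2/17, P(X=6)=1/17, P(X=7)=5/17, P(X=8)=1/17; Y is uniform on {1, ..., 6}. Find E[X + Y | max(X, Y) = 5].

68/9

P(max(X, Y) = 5) = 3/17.
Summing (X+Y)·P(x,y) over outcomes with max(X, Y) = 5 gives 4/3.
E[X + Y | max(X, Y) = 5] = (4/3) / (3/17) = 68/9.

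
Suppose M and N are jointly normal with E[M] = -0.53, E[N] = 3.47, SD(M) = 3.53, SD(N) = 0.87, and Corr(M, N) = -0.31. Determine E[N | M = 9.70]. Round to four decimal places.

E[N | M=x] = μ_N + ρ(σ_N/σ_M)(x − μ_M) for jointly normal variables.
E[N | M=9.70] = 3.47 + (-0.31)·(0.87/3.53)·(9.70 − (-0.53)) = 3.47 + (-0.076402)·(10.23) = 2.6884.

2.6884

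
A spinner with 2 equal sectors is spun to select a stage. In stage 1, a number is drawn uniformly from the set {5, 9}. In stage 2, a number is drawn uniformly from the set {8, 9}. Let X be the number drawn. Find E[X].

E[X | stage 1] = (5+9)/2 = 7.
E[X | stage 2] = (8+9)/2 = 17/2.
E[X] = (1/2)·(7) + (1/2)·(17/2) = 31/4.

31/4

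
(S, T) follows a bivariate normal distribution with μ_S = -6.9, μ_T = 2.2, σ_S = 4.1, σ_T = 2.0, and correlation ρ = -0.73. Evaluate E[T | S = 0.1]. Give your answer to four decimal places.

-0.2927

The regression of T on S has slope ρ·σ_T/σ_S and passes through (μ_S, μ_T).
E[T | S=0.1] = 2.2 + (-0.73)·(2.0/4.1)·(0.1 − (-6.9)) = 2.2 + (-0.3561)·(7) = -0.2927.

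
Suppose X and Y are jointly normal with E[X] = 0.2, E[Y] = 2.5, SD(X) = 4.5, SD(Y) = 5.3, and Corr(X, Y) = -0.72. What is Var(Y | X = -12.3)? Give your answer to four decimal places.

For a bivariate normal, Var(Y | X=x) = σ_Y²(1 − ρ²).
Var(Y | X=-12.3) = (5.3)²·(1 − (-0.72)²) = 28.09·0.4816 = 13.5281.

13.5281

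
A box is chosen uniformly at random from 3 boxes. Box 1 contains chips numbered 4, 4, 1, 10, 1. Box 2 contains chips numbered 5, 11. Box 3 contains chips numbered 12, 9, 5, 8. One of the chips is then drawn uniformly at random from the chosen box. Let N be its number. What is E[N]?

E[N | box 1] = (4+4+1+10+1)/5 = 4.
E[N | box 2] = (5+11)/2 = 8.
E[N | box 3] = (12+9+5+8)/4 = 17/2.
By the law of total expectation,
E[N] = (1/3)·(4) + (1/3)·(8) + (1/3)·(17/2) = 41/6.

41/6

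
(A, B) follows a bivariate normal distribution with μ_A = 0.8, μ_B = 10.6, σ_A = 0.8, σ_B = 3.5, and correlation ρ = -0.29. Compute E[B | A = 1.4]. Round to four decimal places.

The regression of B on A has slope ρ·σ_B/σ_A and passes through (μ_A, μ_B).
E[B | A=1.4] = 10.6 + (-0.29)·(3.5/0.8)·(1.4 − (0.8)) = 10.6 + (-1.26875)·(0.6) = 9.8388.

9.8388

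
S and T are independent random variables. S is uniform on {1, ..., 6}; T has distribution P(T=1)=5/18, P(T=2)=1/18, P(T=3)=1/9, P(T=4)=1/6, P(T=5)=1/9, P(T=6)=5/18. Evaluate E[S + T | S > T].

278/43

P(S > T) = 43/108.
Summing (S+T)·P(x,y) over outcomes with S > T gives 139/54.
E[S + T | S > T] = (139/54) / (43/108) = 278/43.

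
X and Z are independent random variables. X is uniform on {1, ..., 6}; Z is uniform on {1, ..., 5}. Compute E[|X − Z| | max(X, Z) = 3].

6/5

Outcomes with max(X, Z) = 3: (1,3), (2,3), (3,1), (3,2), (3,3), each with probability 1/30.
E[|X − Z| | max(X, Z) = 3] = (2 + 1 + 2 + 1 + 0) / 5 = 6/5.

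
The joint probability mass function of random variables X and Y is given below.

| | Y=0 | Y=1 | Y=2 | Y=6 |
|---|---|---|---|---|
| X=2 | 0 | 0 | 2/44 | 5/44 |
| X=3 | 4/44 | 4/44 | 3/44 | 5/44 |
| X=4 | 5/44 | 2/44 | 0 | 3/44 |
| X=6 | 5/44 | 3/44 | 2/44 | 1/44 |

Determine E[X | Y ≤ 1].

100/23

P(Y ≤ 1) = 23/44.
Σ X·P over the event = 3·(4/44) + 3·(4/44) + 4·(5/44) + 4·(2/44) + 6·(5/44) + 6·(3/44) = 25/11.
E[X | Y ≤ 1] = (25/11) / (23/44) = 100/23.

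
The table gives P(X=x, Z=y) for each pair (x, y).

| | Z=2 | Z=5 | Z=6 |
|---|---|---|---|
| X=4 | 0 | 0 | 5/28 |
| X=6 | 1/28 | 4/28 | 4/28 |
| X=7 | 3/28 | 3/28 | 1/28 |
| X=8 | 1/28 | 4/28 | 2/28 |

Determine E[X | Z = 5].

P(Z = 5) = 11/28.
Summing X·P(X=x,Z=y) over the conditioning event gives 11/4.
E[X | Z = 5] = (11/4) / (11/28) = 7.

7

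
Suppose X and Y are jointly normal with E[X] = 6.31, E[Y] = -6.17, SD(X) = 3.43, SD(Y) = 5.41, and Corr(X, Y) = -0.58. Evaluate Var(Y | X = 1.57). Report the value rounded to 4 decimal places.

19.4223

The conditional variance in a bivariate normal is σ_Y²(1 − ρ²), independent of x.
Var(Y | X=1.57) = (5.41)²·(1 − (-0.58)²) = 29.2681·0.6636 = 19.4223.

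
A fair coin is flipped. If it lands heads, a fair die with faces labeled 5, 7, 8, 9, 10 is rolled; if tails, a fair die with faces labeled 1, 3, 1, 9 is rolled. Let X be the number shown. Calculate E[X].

E[X | heads] = (5+7+8+9+10)/5 = 39/5.
E[X | tails] = (1+3+1+9)/4 = 7/2.
E[X] = (1/2)·(39/5) + (1/2)·(7/2) = 113/20.

113/20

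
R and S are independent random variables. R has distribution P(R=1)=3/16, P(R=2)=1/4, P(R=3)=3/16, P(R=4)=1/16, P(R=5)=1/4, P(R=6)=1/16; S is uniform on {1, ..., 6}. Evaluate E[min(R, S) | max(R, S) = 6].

65/21

P(max(R, S) = 6) = 7/32.
Summing min(R,S)·P(x,y) over outcomes with max(R, S) = 6 gives 65/96.
E[min(R, S) | max(R, S) = 6] = (65/96) / (7/32) = 65/21.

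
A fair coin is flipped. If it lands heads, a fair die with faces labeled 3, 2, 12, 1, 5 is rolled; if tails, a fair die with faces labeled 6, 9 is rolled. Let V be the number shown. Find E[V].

E[V | heads] = (3+2+12+1+5)/5 = 23/5.
E[V | tails] = (6+9)/2 = 15/2.
E[V] = (1/2)·(23/5) + (1/2)·(15/2) = 121/20.

121/20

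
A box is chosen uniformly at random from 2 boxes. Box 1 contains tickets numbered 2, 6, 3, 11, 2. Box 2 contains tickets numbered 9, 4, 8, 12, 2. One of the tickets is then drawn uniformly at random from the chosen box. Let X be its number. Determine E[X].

59/10

E[X | box 1] = (2+6+3+11+2)/5 = 24/5.
E[X | box 2] = (9+4+8+12+2)/5 = 7.
By the law of total expectation,
E[X] = (1/2)·(24/5) + (1/2)·(7) = 59/10.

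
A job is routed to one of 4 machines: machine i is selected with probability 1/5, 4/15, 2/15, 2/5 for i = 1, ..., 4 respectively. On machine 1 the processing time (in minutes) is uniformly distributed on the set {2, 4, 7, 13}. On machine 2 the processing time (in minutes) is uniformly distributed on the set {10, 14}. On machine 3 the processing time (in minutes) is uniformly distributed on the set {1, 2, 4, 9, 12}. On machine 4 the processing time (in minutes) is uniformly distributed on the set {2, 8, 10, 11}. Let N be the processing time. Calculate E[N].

E[N | machine 1] = (2+4+7+13)/4 = 13/2.
E[N | machine 2] = (10+14)/2 = 12.
E[N | machine 3] = (1+2+4+9+12)/5 = 28/5.
E[N | machine 4] = (2+8+10+11)/4 = 31/4.
By the law of total expectation,
E[N] = (1/5)·(13/2) + (4/15)·(12) + (2/15)·(28/5) + (2/5)·(31/4) = 626/75.

626/75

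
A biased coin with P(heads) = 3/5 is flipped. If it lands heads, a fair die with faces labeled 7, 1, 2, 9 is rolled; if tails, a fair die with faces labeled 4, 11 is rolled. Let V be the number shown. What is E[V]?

117/20

E[V | heads] = (7+1+2+9)/4 = 19/4.
E[V | tails] = (4+11)/2 = 15/2.
By the law of total expectation,
E[V] = (3/5)·(19/4) + (2/5)·(15/2) = 117/20.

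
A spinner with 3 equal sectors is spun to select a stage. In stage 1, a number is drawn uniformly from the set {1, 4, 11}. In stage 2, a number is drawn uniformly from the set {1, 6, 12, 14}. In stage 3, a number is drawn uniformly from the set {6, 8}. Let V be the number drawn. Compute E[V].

E[V | stage 1] = (1+4+11)/3 = 16/3.
E[V | stage 2] = (1+6+12+14)/4 = 33/4.
E[V | stage 3] = (6+8)/2 = 7.
E[V] = (1/3)·(16/3) + (1/3)·(33/4) + (1/3)·(7) = 247/36.

247/36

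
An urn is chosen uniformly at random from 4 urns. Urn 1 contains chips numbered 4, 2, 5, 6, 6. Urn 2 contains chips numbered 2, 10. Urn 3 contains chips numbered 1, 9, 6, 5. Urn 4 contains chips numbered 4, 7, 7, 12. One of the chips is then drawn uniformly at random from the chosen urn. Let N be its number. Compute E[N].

E[N | urn 1] = (4+2+5+6+6)/5 = 23/5.
E[N | urn 2] = (2+10)/2 = 6.
E[N | urn 3] = (1+9+6+5)/4 = 21/4.
E[N | urn 4] = (4+7+7+12)/4 = 15/2.
By the law of total expectation,
E[N] = (1/4)·(23/5) + (1/4)·(6) + (1/4)·(21/4) + (1/4)·(15/2) = 467/80.

467/80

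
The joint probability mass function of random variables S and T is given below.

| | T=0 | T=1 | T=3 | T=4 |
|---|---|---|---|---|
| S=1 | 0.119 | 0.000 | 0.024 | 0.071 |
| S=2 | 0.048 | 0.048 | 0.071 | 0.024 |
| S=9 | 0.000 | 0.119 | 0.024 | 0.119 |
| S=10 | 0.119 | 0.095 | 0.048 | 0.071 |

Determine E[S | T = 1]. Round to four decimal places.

8.0802

P(T = 1) = 0.262.
Summing S·P(S=x,T=y) over the conditioning event gives 2.117.
E[S | T = 1] = (2.117) / (0.262) = 8.0802.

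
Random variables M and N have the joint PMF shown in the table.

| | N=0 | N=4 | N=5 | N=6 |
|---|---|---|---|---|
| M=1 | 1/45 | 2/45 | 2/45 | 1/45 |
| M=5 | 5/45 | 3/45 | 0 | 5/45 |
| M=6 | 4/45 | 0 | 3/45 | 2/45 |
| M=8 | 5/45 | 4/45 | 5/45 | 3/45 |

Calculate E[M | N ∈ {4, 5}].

P(N ∈ {4, 5}) = 19/45.
Σ M·P over the event = 1·(2/45) + 1·(2/45) + 5·(3/45) + 6·(3/45) + 8·(4/45) + 8·(5/45) = 109/45.
E[M | N ∈ {4, 5}] = (109/45) / (19/45) = 109/19.

109/19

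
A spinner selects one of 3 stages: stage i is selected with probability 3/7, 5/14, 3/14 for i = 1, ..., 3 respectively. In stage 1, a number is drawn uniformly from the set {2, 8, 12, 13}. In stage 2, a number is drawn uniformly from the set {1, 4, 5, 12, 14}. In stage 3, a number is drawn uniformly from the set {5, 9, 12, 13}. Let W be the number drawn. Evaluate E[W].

E[W | stage 1] = (2+8+12+13)/4 = 35/4.
E[W | stage 2] = (1+4+5+12+14)/5 = 36/5.
E[W | stage 3] = (5+9+12+13)/4 = 39/4.
By the law of total expectation,
E[W] = (3/7)·(35/4) + (5/14)·(36/5) + (3/14)·(39/4) = 471/56.

471/56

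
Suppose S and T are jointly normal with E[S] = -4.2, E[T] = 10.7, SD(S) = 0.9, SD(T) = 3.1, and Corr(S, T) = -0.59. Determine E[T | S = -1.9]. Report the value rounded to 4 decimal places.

6.0259

E[T | S=x] = μ_T + ρ(σ_T/σ_S)(x − μ_S) for jointly normal variables.
E[T | S=-1.9] = 10.7 + (-0.59)·(3.1/0.9)·(-1.9 − (-4.2)) = 10.7 + (-2.0322)·(2.3) = 6.0259.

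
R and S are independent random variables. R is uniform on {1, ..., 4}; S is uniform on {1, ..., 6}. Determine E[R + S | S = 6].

Outcomes with S = 6: (1,6), (2,6), (3,6), (4,6), each with probability 1/24.
E[R + S | S = 6] = (7 + 8 + 9 + 10) / 4 = 17/2.

17/2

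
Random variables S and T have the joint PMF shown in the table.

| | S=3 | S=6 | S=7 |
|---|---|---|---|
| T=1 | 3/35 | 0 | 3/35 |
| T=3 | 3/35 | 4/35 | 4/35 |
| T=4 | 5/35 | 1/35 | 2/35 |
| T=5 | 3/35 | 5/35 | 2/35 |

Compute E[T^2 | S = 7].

11

P(S = 7) = 11/35.
Σ T^2·P over the event = 1·(3/35) + 9·(4/35) + 16·(2/35) + 25·(2/35) = 121/35.
E[T^2 | S = 7] = (121/35) / (11/35) = 11.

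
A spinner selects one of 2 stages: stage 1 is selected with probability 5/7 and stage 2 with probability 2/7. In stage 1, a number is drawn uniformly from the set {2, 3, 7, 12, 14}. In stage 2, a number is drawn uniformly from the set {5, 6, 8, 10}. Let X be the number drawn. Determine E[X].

15/2

E[X | stage 1] = (2+3+7+12+14)/5 = 38/5.
E[X | stage 2] = (5+6+8+10)/4 = 29/4.
E[X] = (5/7)·(38/5) + (2/7)·(29/4) = 15/2.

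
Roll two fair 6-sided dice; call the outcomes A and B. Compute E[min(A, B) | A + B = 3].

P(A + B = 3) = 1/18.
Summing min(A,B)·P(x,y) over outcomes with A + B = 3 gives 1/18.
E[min(A, B) | A + B = 3] = (1/18) / (1/18) = 1.

1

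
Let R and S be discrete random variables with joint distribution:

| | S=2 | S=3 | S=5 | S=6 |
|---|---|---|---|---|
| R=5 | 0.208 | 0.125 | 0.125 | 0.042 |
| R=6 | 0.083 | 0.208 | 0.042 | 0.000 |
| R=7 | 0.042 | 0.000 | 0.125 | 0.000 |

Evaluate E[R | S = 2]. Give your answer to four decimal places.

P(S = 2) = 0.333.
Σ R·P over the event = 5·(0.208) + 6·(0.083) + 7·(0.042) = 1.832.
E[R | S = 2] = (1.832) / (0.333) = 5.5015.

5.5015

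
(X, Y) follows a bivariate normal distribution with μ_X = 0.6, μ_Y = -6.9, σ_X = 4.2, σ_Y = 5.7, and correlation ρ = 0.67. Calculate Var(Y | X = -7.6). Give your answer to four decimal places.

17.9052

For a bivariate normal, Var(Y | X=x) = σ_Y²(1 − ρ²).
Var(Y | X=-7.6) = (5.7)²·(1 − (0.67)²) = 32.49·0.5511 = 17.9052.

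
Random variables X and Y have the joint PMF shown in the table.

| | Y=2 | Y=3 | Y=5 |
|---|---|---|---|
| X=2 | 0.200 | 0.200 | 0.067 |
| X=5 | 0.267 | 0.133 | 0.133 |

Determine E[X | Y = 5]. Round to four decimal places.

3.9950

P(Y = 5) = 0.200.
Σ X·P over the event = 2·(0.067) + 5·(0.133) = 0.799.
E[X | Y = 5] = (0.799) / (0.200) = 3.9950.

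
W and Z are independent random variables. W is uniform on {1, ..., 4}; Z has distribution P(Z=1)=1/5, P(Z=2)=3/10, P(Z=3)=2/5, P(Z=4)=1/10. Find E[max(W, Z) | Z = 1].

5/2

P(Z = 1) = 1/5.
Summing max(W,Z)·P(x,y) over outcomes with Z = 1 gives 1/2.
E[max(W, Z) | Z = 1] = (1/2) / (1/5) = 5/2.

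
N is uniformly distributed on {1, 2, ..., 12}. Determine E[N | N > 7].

10

Given N > 7, N is equally likely to be any of {8, 9, 10, 11, 12}.
E[N | N > 7] = (8 + 9 + 10 + 11 + 12) / 5 = 10.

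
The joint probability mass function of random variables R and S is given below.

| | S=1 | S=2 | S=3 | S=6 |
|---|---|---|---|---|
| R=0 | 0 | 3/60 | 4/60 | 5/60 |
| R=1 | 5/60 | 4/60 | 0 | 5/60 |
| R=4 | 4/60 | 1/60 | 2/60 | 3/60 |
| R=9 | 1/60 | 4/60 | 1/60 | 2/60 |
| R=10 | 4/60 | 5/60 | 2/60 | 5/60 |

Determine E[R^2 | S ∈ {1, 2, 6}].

P(S ∈ {1, 2, 6}) = 17/20.
Summing R^2·P(R=x,S=y) over the conditioning event gives 703/20.
E[R^2 | S ∈ {1, 2, 6}] = (703/20) / (17/20) = 703/17.

703/17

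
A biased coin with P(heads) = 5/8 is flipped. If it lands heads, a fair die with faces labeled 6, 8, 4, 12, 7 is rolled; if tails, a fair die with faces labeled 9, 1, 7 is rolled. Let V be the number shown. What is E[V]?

E[V | heads] = (6+8+4+12+7)/5 = 37/5.
E[V | tails] = (9+1+7)/3 = 17/3.
By the law of total expectation,
E[V] = (5/8)·(37/5) + (3/8)·(17/3) = 27/4.

27/4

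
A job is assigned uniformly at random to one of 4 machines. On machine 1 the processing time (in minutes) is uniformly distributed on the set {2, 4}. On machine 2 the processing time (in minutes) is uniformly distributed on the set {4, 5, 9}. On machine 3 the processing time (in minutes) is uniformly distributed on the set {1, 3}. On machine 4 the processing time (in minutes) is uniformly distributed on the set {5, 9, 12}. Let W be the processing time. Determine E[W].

E[W | machine 1] = (2+4)/2 = 3.
E[W | machine 2] = (4+5+9)/3 = 6.
E[W | machine 3] = (1+3)/2 = 2.
E[W | machine 4] = (5+9+12)/3 = 26/3.
By the law of total expectation,
E[W] = (1/4)·(3) + (1/4)·(6) + (1/4)·(2) + (1/4)·(26/3) = 59/12.

59/12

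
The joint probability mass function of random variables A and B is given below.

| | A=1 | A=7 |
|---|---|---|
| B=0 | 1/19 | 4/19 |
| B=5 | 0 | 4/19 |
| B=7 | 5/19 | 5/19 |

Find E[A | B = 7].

P(B = 7) = 10/19.
Summing A·P(A=x,B=y) over the conditioning event gives 40/19.
E[A | B = 7] = (40/19) / (10/19) = 4.

4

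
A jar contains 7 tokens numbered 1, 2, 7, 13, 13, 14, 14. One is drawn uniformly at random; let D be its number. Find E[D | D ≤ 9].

10/3

P(D ≤ 9) = 3/7.
Σ over the event: 1·1/7 + 2·1/7 + 7·1/7 = 10/7.
E[D | D ≤ 9] = (10/7) / (3/7) = 10/3.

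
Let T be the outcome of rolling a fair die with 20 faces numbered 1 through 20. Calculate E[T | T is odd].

Given T is odd, T is equally likely to be any of {1, 3, 5, 7, 9, 11, 13, 15, 17, 19}.
E[T | T is odd] = (1 + 3 + 5 + 7 + 9 + 11 + 13 + 15 + 17 + 19) / 10 = 10.

10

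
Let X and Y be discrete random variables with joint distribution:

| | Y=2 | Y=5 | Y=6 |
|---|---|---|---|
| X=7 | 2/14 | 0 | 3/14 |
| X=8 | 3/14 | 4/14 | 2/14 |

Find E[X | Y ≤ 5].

70/9

P(Y ≤ 5) = 9/14.
Σ X·P over the event = 7·(2/14) + 8·(3/14) + 8·(4/14) = 5.
E[X | Y ≤ 5] = (5) / (9/14) = 70/9.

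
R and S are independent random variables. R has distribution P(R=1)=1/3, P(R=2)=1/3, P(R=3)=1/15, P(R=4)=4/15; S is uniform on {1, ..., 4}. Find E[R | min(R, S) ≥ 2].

29/10

P(min(R, S) ≥ 2) = 1/2.
Summing R·P(x,y) over outcomes with min(R, S) ≥ 2 gives 29/20.
E[R | min(R, S) ≥ 2] = (29/20) / (1/2) = 29/10.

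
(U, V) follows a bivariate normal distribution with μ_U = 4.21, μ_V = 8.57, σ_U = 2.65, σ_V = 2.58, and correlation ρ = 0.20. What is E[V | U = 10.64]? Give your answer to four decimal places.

E[V | U=x] = μ_V + ρ(σ_V/σ_U)(x − μ_U) for jointly normal variables.
E[V | U=10.64] = 8.57 + (0.20)·(2.58/2.65)·(10.64 − (4.21)) = 8.57 + (0.19472)·(6.43) = 9.8220.

9.8220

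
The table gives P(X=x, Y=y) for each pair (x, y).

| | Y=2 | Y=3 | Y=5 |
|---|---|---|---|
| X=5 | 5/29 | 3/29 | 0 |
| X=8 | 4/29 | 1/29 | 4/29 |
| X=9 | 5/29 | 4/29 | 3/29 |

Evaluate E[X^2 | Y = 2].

393/7

P(Y = 2) = 14/29.
Summing X^2·P(X=x,Y=y) over the conditioning event gives 786/29.
E[X^2 | Y = 2] = (786/29) / (14/29) = 393/7.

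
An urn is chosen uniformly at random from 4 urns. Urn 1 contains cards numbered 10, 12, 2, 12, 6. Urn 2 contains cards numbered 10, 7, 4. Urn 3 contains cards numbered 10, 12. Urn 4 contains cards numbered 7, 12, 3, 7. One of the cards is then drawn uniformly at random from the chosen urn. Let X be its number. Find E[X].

E[X | urn 1] = (10+12+2+12+6)/5 = 42/5.
E[X | urn 2] = (10+7+4)/3 = 7.
E[X | urn 3] = (10+12)/2 = 11.
E[X | urn 4] = (7+12+3+7)/4 = 29/4.
E[X] = (1/4)·(42/5) + (1/4)·(7) + (1/4)·(11) + (1/4)·(29/4) = 673/80.

673/80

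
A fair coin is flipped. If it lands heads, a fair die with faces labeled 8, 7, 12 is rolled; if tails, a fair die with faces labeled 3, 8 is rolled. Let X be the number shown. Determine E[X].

E[X | heads] = (8+7+12)/3 = 9.
E[X | tails] = (3+8)/2 = 11/2.
E[X] = (1/2)·(9) + (1/2)·(11/2) = 29/4.

29/4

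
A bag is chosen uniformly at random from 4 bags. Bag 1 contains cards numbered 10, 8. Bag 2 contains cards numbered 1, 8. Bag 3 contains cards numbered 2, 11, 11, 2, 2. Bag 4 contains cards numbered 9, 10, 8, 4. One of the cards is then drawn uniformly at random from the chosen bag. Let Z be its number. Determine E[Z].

537/80

E[Z | bag 1] = (10+8)/2 = 9.
E[Z | bag 2] = (1+8)/2 = 9/2.
E[Z | bag 3] = (2+11+11+2+2)/5 = 28/5.
E[Z | bag 4] = (9+10+8+4)/4 = 31/4.
By the law of total expectation,
E[Z] = (1/4)·(9) + (1/4)·(9/2) + (1/4)·(28/5) + (1/4)·(31/4) = 537/80.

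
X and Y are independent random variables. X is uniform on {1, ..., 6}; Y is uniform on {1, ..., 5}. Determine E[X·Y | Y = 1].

P(Y = 1) = 1/5.
Summing XY·P(x,y) over outcomes with Y = 1 gives 7/10.
E[X·Y | Y = 1] = (7/10) / (1/5) = 7/2.

7/2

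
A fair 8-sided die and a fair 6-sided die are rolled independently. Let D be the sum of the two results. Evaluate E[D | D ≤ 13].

370/47

P(D ≤ 13) = 47/48.
E[D | D ≤ 13] = (185/24) / (47/48) = 370/47.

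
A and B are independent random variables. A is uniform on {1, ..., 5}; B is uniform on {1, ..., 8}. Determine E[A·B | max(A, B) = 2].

P(max(A, B) = 2) = 3/40.
Summing AB·P(x,y) over outcomes with max(A, B) = 2 gives 1/5.
E[A·B | max(A, B) = 2] = (1/5) / (3/40) = 8/3.

8/3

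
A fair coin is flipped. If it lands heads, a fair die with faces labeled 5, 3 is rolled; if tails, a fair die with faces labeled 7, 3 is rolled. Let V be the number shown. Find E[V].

E[V | heads] = (5+3)/2 = 4.
E[V | tails] = (7+3)/2 = 5.
E[V] = (1/2)·(4) + (1/2)·(5) = 9/2.

9/2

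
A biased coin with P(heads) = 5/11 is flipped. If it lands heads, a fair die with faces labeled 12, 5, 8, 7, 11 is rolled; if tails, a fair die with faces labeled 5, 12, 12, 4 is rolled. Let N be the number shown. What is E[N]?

E[N | heads] = (12+5+8+7+11)/5 = 43/5.
E[N | tails] = (5+12+12+4)/4 = 33/4.
E[N] = (5/11)·(43/5) + (6/11)·(33/4) = 185/22.

185/22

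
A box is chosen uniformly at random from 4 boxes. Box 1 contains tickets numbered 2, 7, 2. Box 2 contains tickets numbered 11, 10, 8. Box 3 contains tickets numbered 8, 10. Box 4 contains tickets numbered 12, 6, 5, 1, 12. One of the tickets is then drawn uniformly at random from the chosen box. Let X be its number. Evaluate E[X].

E[X | box 1] = (2+7+2)/3 = 11/3.
E[X | box 2] = (11+10+8)/3 = 29/3.
E[X | box 3] = (8+10)/2 = 9.
E[X | box 4] = (12+6+5+1+12)/5 = 36/5.
By the law of total expectation,
E[X] = (1/4)·(11/3) + (1/4)·(29/3) + (1/4)·(9) + (1/4)·(36/5) = 443/60.

443/60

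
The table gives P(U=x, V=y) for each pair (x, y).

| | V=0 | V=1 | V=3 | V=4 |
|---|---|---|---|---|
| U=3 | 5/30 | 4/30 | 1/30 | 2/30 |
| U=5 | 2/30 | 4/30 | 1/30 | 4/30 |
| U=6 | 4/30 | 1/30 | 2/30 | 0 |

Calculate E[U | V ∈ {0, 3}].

23/5

P(V ∈ {0, 3}) = 1/2.
Σ U·P over the event = 3·(5/30) + 3·(1/30) + 5·(2/30) + 5·(1/30) + 6·(4/30) + 6·(2/30) = 23/10.
E[U | V ∈ {0, 3}] = (23/10) / (1/2) = 23/5.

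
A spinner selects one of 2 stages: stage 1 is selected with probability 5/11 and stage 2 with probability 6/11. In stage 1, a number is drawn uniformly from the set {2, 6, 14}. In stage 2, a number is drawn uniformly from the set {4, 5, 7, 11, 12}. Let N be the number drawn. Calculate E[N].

E[N | stage 1] = (2+6+14)/3 = 22/3.
E[N | stage 2] = (4+5+7+11+12)/5 = 39/5.
By the law of total expectation,
E[N] = (5/11)·(22/3) + (6/11)·(39/5) = 1252/165.

1252/165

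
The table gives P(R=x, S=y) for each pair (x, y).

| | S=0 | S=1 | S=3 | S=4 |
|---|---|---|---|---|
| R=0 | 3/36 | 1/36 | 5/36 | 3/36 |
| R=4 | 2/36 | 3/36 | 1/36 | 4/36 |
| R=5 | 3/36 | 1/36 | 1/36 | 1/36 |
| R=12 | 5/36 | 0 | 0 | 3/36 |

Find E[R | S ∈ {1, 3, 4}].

83/23

P(S ∈ {1, 3, 4}) = 23/36.
Summing R·P(R=x,S=y) over the conditioning event gives 83/36.
E[R | S ∈ {1, 3, 4}] = (83/36) / (23/36) = 83/23.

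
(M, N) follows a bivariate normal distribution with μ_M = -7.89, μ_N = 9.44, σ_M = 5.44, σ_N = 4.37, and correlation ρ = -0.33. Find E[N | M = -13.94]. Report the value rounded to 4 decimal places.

E[N | M=x] = μ_N + ρ(σ_N/σ_M)(x − μ_M) for jointly normal variables.
E[N | M=-13.94] = 9.44 + (-0.33)·(4.37/5.44)·(-13.94 − (-7.89)) = 9.44 + (-0.26509)·(-6.05) = 11.0438.

11.0438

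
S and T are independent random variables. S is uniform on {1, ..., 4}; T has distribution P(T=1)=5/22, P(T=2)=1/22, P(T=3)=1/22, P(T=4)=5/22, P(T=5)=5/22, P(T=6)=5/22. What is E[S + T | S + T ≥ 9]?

P(S + T ≥ 9) = 15/88.
Summing (S+T)·P(x,y) over outcomes with S + T ≥ 9 gives 35/22.
E[S + T | S + T ≥ 9] = (35/22) / (15/88) = 28/3.

28/3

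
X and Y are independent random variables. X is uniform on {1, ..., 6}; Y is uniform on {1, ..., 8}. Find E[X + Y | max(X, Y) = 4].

44/7

Outcomes with max(X, Y) = 4: (1,4), (2,4), (3,4), (4,1), (4,2), (4,3), (4,4), each with probability 1/48.
E[X + Y | max(X, Y) = 4] = (5 + 6 + 7 + 5 + 6 + 7 + 8) / 7 = 44/7.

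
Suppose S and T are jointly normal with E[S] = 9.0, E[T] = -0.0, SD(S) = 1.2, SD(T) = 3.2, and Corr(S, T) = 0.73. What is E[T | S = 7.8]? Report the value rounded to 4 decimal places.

-2.3360

The regression of T on S has slope ρ·σ_T/σ_S and passes through (μ_S, μ_T).
E[T | S=7.8] = -0.0 + (0.73)·(3.2/1.2)·(7.8 − (9.0)) = -0.0 + (1.9467)·(-1.2) = -2.3360.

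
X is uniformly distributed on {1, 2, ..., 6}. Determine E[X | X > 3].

5

Given X > 3, X is equally likely to be any of {4, 5, 6}.
E[X | X > 3] = (4 + 5 + 6) / 3 = 5.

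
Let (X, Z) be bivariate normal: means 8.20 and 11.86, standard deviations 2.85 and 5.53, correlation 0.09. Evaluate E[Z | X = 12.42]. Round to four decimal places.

For a bivariate normal, E[Z | X=x] = μ_Z + ρ·(σ_Z/σ_X)·(x − μ_X).
E[Z | X=12.42] = 11.86 + (0.09)·(5.53/2.85)·(12.42 − (8.20)) = 11.86 + (0.17463)·(4.22) = 12.5969.

12.5969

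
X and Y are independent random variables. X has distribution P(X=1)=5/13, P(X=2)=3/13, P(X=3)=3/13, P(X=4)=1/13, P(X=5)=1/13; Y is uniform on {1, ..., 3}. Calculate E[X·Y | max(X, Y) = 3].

P(max(X, Y) = 3) = 17/39.
Summing XY·P(x,y) over outcomes with max(X, Y) = 3 gives 29/13.
E[X·Y | max(X, Y) = 3] = (29/13) / (17/39) = 87/17.

87/17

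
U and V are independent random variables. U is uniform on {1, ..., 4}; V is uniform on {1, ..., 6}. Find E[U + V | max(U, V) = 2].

10/3

P(max(U, V) = 2) = 1/8.
Summing (U+V)·P(x,y) over outcomes with max(U, V) = 2 gives 5/12.
E[U + V | max(U, V) = 2] = (5/12) / (1/8) = 10/3.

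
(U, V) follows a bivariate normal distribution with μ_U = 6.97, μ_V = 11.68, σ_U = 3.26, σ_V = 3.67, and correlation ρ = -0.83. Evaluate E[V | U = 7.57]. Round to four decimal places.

11.1194

The regression of V on U has slope ρ·σ_V/σ_U and passes through (μ_U, μ_V).
E[V | U=7.57] = 11.68 + (-0.83)·(3.67/3.26)·(7.57 − (6.97)) = 11.68 + (-0.93439)·(0.6) = 11.1194.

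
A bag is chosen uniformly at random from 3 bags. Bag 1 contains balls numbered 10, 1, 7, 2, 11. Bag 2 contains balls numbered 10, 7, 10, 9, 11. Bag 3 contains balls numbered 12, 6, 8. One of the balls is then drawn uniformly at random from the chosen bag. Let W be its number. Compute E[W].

E[W | bag 1] = (10+1+7+2+11)/5 = 31/5.
E[W | bag 2] = (10+7+10+9+11)/5 = 47/5.
E[W | bag 3] = (12+6+8)/3 = 26/3.
E[W] = (1/3)·(31/5) + (1/3)·(47/5) + (1/3)·(26/3) = 364/45.

364/45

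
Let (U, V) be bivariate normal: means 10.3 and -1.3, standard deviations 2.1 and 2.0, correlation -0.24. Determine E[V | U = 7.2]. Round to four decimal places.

For a bivariate normal, E[V | U=x] = μ_V + ρ·(σ_V/σ_U)·(x − μ_U).
E[V | U=7.2] = -1.3 + (-0.24)·(2.0/2.1)·(7.2 − (10.3)) = -1.3 + (-0.22857)·(-3.1) = -0.5914.

-0.5914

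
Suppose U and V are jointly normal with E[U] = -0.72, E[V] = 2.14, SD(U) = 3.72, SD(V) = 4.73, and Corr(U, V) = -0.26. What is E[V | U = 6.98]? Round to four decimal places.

The regression of V on U has slope ρ·σ_V/σ_U and passes through (μ_U, μ_V).
E[V | U=6.98] = 2.14 + (-0.26)·(4.73/3.72)·(6.98 − (-0.72)) = 2.14 + (-0.330591)·(7.7) = -0.4056.

-0.4056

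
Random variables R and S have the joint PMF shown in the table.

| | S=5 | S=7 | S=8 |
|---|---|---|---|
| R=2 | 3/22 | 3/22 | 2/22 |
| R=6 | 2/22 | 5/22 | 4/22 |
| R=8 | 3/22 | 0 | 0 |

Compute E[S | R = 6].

7

P(R = 6) = 1/2.
Σ S·P over the event = 5·(2/22) + 7·(5/22) + 8·(4/22) = 7/2.
E[S | R = 6] = (7/2) / (1/2) = 7.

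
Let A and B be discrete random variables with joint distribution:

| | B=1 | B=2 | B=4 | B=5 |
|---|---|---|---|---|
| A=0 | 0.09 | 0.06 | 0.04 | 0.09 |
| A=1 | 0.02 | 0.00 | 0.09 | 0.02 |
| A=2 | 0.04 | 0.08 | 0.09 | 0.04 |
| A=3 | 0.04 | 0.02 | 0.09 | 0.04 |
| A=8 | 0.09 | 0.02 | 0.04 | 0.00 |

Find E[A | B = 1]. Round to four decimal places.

3.3571

P(B = 1) = 0.28.
Σ A·P over the event = 0·(0.09) + 1·(0.02) + 2·(0.04) + 3·(0.04) + 8·(0.09) = 0.94.
E[A | B = 1] = (0.94) / (0.28) = 3.3571.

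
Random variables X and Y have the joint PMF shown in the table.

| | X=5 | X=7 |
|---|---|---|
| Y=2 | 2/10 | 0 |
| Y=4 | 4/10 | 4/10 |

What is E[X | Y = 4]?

6

P(Y = 4) = 4/5.
Σ X·P over the event = 5·(4/10) + 7·(4/10) = 24/5.
E[X | Y = 4] = (24/5) / (4/5) = 6.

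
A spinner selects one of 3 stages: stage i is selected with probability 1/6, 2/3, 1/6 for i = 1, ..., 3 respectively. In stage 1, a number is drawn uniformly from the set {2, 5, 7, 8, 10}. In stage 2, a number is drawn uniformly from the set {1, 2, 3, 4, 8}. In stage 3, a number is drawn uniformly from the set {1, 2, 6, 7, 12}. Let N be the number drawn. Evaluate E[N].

E[N | stage 1] = (2+5+7+8+10)/5 = 32/5.
E[N | stage 2] = (1+2+3+4+8)/5 = 18/5.
E[N | stage 3] = (1+2+6+7+12)/5 = 28/5.
By the law of total expectation,
E[N] = (1/6)·(32/5) + (2/3)·(18/5) + (1/6)·(28/5) = 22/5.

22/5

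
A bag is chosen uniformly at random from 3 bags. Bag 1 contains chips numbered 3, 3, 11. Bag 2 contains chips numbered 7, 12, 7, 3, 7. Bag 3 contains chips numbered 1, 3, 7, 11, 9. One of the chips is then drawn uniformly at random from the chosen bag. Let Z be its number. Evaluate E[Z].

E[Z | bag 1] = (3+3+11)/3 = 17/3.
E[Z | bag 2] = (7+12+7+3+7)/5 = 36/5.
E[Z | bag 3] = (1+3+7+11+9)/5 = 31/5.
By the law of total expectation,
E[Z] = (1/3)·(17/3) + (1/3)·(36/5) + (1/3)·(31/5) = 286/45.

286/45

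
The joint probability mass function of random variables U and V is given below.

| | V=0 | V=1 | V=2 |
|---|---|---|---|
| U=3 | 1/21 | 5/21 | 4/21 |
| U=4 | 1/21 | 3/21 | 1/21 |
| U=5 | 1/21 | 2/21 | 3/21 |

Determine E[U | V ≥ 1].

34/9

P(V ≥ 1) = 6/7.
Σ U·P over the event = 3·(5/21) + 3·(4/21) + 4·(3/21) + 4·(1/21) + 5·(2/21) + 5·(3/21) = 68/21.
E[U | V ≥ 1] = (68/21) / (6/7) = 34/9.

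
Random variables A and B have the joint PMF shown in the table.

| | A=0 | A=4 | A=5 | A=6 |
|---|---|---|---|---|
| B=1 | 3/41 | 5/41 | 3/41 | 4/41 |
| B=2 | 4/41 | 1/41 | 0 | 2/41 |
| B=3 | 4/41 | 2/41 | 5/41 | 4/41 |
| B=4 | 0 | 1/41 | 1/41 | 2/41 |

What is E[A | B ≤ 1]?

59/15

P(B ≤ 1) = 15/41.
Summing A·P(A=x,B=y) over the conditioning event gives 59/41.
E[A | B ≤ 1] = (59/41) / (15/41) = 59/15.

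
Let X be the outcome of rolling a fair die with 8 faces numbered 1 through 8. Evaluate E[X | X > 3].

Given X > 3, X is equally likely to be any of {4, 5, 6, 7, 8}.
E[X | X > 3] = (4 + 5 + 6 + 7 + 8) / 5 = 6.

6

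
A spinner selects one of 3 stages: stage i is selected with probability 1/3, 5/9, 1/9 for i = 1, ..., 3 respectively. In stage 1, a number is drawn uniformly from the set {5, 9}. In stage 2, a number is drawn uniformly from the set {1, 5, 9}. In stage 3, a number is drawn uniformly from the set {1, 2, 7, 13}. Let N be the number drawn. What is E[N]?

E[N | stage 1] = (5+9)/2 = 7.
E[N | stage 2] = (1+5+9)/3 = 5.
E[N | stage 3] = (1+2+7+13)/4 = 23/4.
E[N] = (1/3)·(7) + (5/9)·(5) + (1/9)·(23/4) = 23/4.

23/4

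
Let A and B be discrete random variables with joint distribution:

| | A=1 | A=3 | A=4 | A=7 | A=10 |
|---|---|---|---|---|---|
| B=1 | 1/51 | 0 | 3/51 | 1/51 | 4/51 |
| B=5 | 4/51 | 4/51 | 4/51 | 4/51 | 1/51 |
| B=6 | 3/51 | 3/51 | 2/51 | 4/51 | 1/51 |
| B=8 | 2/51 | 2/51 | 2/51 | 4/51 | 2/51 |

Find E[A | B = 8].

16/3

P(B = 8) = 4/17.
Σ A·P over the event = 1·(2/51) + 3·(2/51) + 4·(2/51) + 7·(4/51) + 10·(2/51) = 64/51.
E[A | B = 8] = (64/51) / (4/17) = 16/3.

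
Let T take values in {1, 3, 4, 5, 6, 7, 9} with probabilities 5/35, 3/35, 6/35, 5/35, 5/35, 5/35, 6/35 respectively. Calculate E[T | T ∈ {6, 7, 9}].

P(T ∈ {6, 7, 9}) = 16/35.
Σ over the event: 6·1/7 + 7·1/7 + 9·6/35 = 17/5.
E[T | T ∈ {6, 7, 9}] = (17/5) / (16/35) = 119/16.

119/16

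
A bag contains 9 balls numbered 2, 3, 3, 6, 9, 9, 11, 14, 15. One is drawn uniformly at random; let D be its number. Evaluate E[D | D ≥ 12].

P(D ≥ 12) = 2/9.
Σ over the event: 14·1/9 + 15·1/9 = 29/9.
E[D | D ≥ 12] = (29/9) / (2/9) = 29/2.

29/2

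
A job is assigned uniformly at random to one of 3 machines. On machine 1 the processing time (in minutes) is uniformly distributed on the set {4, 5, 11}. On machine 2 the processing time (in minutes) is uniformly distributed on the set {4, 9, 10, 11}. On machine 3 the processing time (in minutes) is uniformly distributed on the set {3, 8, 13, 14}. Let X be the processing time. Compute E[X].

E[X | machine 1] = (4+5+11)/3 = 20/3.
E[X | machine 2] = (4+9+10+11)/4 = 17/2.
E[X | machine 3] = (3+8+13+14)/4 = 19/2.
E[X] = (1/3)·(20/3) + (1/3)·(17/2) + (1/3)·(19/2) = 74/9.

74/9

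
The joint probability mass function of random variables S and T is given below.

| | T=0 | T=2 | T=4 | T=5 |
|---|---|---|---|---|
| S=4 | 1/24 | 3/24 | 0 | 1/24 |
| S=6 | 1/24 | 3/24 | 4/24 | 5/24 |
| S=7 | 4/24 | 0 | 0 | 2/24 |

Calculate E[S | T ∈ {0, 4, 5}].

P(T ∈ {0, 4, 5}) = 3/4.
Σ S·P over the event = 4·(1/24) + 4·(1/24) + 6·(1/24) + 6·(4/24) + 6·(5/24) + 7·(4/24) + 7·(2/24) = 55/12.
E[S | T ∈ {0, 4, 5}] = (55/12) / (3/4) = 55/9.

55/9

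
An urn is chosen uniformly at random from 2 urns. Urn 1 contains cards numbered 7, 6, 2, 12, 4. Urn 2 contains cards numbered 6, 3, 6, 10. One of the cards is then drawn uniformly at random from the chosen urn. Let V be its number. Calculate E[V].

249/40

E[V | urn 1] = (7+6+2+12+4)/5 = 31/5.
E[V | urn 2] = (6+3+6+10)/4 = 25/4.
E[V] = (1/2)·(31/5) + (1/2)·(25/4) = 249/40.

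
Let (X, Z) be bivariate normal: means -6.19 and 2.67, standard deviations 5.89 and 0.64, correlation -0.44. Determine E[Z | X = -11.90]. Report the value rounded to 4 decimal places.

For a bivariate normal, E[Z | X=x] = μ_Z + ρ·(σ_Z/σ_X)·(x − μ_X).
E[Z | X=-11.90] = 2.67 + (-0.44)·(0.64/5.89)·(-11.90 − (-6.19)) = 2.67 + (-0.04781)·(-5.71) = 2.9430.

2.9430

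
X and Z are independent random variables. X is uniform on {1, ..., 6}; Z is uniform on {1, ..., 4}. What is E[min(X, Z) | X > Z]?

15/7

P(X > Z) = 7/12.
Summing min(X,Z)·P(x,y) over outcomes with X > Z gives 5/4.
E[min(X, Z) | X > Z] = (5/4) / (7/12) = 15/7.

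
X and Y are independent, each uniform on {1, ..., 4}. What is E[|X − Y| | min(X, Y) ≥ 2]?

Outcomes with min(X, Y) ≥ 2: (2,2), (2,3), (2,4), (3,2), (3,3), (3,4), (4,2), (4,3), (4,4), each with probability 1/16.
E[|X − Y| | min(X, Y) ≥ 2] = (0 + 1 + 2 + 1 + 0 + 1 + 2 + 1 + 0) / 9 = 8/9.

8/9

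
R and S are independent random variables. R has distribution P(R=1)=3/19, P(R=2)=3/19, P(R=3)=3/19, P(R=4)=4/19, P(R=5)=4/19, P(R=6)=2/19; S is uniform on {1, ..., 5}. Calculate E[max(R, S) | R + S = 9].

26/5

P(R + S = 9) = 2/19.
Summing max(R,S)·P(x,y) over outcomes with R + S = 9 gives 52/95.
E[max(R, S) | R + S = 9] = (52/95) / (2/19) = 26/5.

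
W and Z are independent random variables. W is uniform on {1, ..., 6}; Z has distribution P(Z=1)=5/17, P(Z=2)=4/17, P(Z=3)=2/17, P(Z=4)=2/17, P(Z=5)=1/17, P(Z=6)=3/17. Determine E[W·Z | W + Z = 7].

P(W + Z = 7) = 1/6.
Summing WZ·P(x,y) over outcomes with W + Z = 7 gives 73/51.
E[W·Z | W + Z = 7] = (73/51) / (1/6) = 146/17.

146/17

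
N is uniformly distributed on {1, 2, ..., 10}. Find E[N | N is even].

6

Given N is even, N is equally likely to be any of {2, 4, 6, 8, 10}.
E[N | N is even] = (2 + 4 + 6 + 8 + 10) / 5 = 6.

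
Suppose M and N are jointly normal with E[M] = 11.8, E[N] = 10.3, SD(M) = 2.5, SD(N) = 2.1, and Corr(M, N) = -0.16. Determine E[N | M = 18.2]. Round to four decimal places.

9.4398

For a bivariate normal, E[N | M=x] = μ_N + ρ·(σ_N/σ_M)·(x − μ_M).
E[N | M=18.2] = 10.3 + (-0.16)·(2.1/2.5)·(18.2 − (11.8)) = 10.3 + (-0.1344)·(6.4) = 9.4398.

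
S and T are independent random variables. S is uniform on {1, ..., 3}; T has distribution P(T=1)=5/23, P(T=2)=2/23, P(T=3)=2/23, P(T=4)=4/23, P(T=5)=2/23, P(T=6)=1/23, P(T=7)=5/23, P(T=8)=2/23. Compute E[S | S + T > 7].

P(S + T > 7) = 25/69.
Summing S·P(x,y) over outcomes with S + T > 7 gives 53/69.
E[S | S + T > 7] = (53/69) / (25/69) = 53/25.

53/25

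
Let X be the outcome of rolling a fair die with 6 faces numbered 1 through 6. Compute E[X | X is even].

4

Given X is even, X is equally likely to be any of {2, 4, 6}.
E[X | X is even] = (2 + 4 + 6) / 3 = 4.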